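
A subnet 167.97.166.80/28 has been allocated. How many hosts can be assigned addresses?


Host bits = 32 - 28 = 4
Total addresses = 2^4 = 16
Usable = total - 2 (network and broadcast)
Usable hosts: 14


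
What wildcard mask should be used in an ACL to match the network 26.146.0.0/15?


Subnet mask: 255.254.0.0
Wildcard = 255.255.255.255 - subnet mask
255 - 255 = 0
255 - 254 = 1
255 - 0 = 255
255 - 0 = 255
Wildcard: 0.1.255.255


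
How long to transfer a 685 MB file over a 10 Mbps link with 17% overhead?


Effective throughput = 10 * (1 - 17/100) = 8.3 Mbps
File size in Mb = 685 * 8 = 5480 Mb
Time = 5480 / 8.3
Time = 660.241 seconds


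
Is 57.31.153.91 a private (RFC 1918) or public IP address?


RFC 1918 private ranges:
  10.0.0.0/8 (10.0.0.0 - 10.255.255.255)
  172.16.0.0/12 (172.16.0.0 - 172.31.255.255)
  192.168.0.0/16 (192.168.0.0 - 192.168.255.255)
Public (not in any RFC 1918 range)


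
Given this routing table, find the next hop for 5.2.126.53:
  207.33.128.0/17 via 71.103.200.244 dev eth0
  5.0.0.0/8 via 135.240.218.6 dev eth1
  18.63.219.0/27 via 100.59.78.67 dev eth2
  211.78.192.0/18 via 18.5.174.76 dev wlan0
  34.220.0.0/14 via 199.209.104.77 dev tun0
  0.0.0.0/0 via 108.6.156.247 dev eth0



Longest prefix match for 5.2.126.53:
  /17 207.33.128.0: no
  /8 5.0.0.0: MATCH
  /27 18.63.219.0: no
  /18 211.78.192.0: no
  /14 34.220.0.0: no
  /0 0.0.0.0: MATCH
Selected: next-hop 135.240.218.6 via eth1 (matched /8)


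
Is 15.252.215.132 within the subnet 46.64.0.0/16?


Subnet network: 46.64.0.0
Test IP AND mask: 15.252.0.0
No, 15.252.215.132 is not in 46.64.0.0/16


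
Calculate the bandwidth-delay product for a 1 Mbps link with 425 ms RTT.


BDP = bandwidth * RTT
= 1 Mbps * 425 ms
= 1 * 1e6 * 425 / 1000 bits
= 425000 bits
= 53125 bytes
= 51.8799 KB
BDP = 425000 bits (53125 bytes)


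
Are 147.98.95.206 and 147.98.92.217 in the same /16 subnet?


Mask: 255.255.0.0
147.98.95.206 AND mask = 147.98.0.0
147.98.92.217 AND mask = 147.98.0.0
Yes, same subnet (147.98.0.0)


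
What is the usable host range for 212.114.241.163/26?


Network: 212.114.241.128
Broadcast: 212.114.241.191
First usable = network + 1
Last usable = broadcast - 1
Range: 212.114.241.129 to 212.114.241.190


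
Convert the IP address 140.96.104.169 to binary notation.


140 = 10001100
96 = 01100000
104 = 01101000
169 = 10101001
Binary: 10001100.01100000.01101000.10101001


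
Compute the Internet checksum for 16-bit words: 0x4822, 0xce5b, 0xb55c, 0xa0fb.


Sum all words (with carry folding):
+ 0x4822 = 0x4822
+ 0xce5b = 0x167e
+ 0xb55c = 0xcbda
+ 0xa0fb = 0x6cd6
One's complement: ~0x6cd6
Checksum = 0x9329


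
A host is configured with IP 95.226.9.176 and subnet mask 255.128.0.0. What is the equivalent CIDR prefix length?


Binary: 11111111.10000000.00000000.00000000
Count leading 1s
Prefix: /9


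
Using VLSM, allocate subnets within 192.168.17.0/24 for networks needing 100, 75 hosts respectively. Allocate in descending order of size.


100 hosts -> /25 (126 usable): 192.168.17.0/25
75 hosts -> /25 (126 usable): 192.168.17.128/25
Allocation: 192.168.17.0/25 (100 hosts, 126 usable); 192.168.17.128/25 (75 hosts, 126 usable)


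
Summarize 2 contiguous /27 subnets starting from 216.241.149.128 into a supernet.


Original prefix: /27
Number of subnets: 2 = 2^1
New prefix = 27 - 1 = 26
Supernet: 216.241.149.128/26


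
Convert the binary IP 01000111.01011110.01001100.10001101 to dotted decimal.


01000111 = 71
01011110 = 94
01001100 = 76
10001101 = 141
IP: 71.94.76.141


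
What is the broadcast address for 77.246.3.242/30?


Network: 77.246.3.240/30
Host bits = 2
Set all host bits to 1:
Broadcast: 77.246.3.243


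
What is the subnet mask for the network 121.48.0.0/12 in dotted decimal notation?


/12 means 12 network bits, 20 host bits
Binary: 11111111111100000000000000000000
Mask: 255.240.0.0


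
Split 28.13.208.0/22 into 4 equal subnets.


New prefix = 22 + 2 = 24
Each subnet has 256 addresses
  28.13.208.0/24
  28.13.209.0/24
  28.13.210.0/24
  28.13.211.0/24
Subnets: 28.13.208.0/24, 28.13.209.0/24, 28.13.210.0/24, 28.13.211.0/24


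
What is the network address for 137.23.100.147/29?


IP:   10001001.00010111.01100100.10010011
Mask: 11111111.11111111.11111111.11111000
AND operation:
Net:  10001001.00010111.01100100.10010000
Network: 137.23.100.144/29


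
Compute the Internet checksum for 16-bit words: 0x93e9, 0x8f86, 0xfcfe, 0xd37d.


Sum all words (with carry folding):
+ 0x93e9 = 0x93e9
+ 0x8f86 = 0x2370
+ 0xfcfe = 0x206f
+ 0xd37d = 0xf3ec
One's complement: ~0xf3ec
Checksum = 0x0c13


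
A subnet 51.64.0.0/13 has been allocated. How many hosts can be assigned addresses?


Host bits = 32 - 13 = 19
Total addresses = 2^19 = 524288
Usable = total - 2 (network and broadcast)
Usable hosts: 524286


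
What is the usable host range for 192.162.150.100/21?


Network: 192.162.144.0
Broadcast: 192.162.151.255
First usable = network + 1
Last usable = broadcast - 1
Range: 192.162.144.1 to 192.162.151.254


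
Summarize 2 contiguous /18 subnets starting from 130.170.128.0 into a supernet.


Original prefix: /18
Number of subnets: 2 = 2^1
New prefix = 18 - 1 = 17
Supernet: 130.170.128.0/17


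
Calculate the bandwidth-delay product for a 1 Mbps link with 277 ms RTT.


BDP = bandwidth * RTT
= 1 Mbps * 277 ms
= 1 * 1e6 * 277 / 1000 bits
= 277000 bits
= 34625 bytes
= 33.8135 KB
BDP = 277000 bits (34625 bytes)


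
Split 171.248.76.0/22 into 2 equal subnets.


New prefix = 22 + 1 = 23
Each subnet has 512 addresses
  171.248.76.0/23
  171.248.78.0/23
Subnets: 171.248.76.0/23, 171.248.78.0/23


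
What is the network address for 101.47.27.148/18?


IP:   01100101.00101111.00011011.10010100
Mask: 11111111.11111111.11000000.00000000
AND operation:
Net:  01100101.00101111.00000000.00000000
Network: 101.47.0.0/18


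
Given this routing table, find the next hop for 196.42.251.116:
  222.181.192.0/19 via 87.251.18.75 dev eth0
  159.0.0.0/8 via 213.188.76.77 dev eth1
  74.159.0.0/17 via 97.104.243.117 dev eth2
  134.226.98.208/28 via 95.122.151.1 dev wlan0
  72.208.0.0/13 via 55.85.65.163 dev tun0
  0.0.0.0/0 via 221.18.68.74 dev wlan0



Longest prefix match for 196.42.251.116:
  /19 222.181.192.0: no
  /8 159.0.0.0: no
  /17 74.159.0.0: no
  /28 134.226.98.208: no
  /13 72.208.0.0: no
  /0 0.0.0.0: MATCH
Selected: next-hop 221.18.68.74 via wlan0 (matched /0)


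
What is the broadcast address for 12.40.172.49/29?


Network: 12.40.172.48/29
Host bits = 3
Set all host bits to 1:
Broadcast: 12.40.172.55


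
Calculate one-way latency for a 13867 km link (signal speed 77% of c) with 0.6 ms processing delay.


Speed = 0.77 * 3e5 km/s = 231000 km/s
Propagation delay = 13867 / 231000 = 0.06 s = 60.0303 ms
Processing delay = 0.6 ms
Total one-way latency = 60.6303 ms


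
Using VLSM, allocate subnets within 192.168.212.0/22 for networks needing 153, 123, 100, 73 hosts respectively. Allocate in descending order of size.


153 hosts -> /24 (254 usable): 192.168.212.0/24
123 hosts -> /25 (126 usable): 192.168.213.0/25
100 hosts -> /25 (126 usable): 192.168.213.128/25
73 hosts -> /25 (126 usable): 192.168.214.0/25
Allocation: 192.168.212.0/24 (153 hosts, 254 usable); 192.168.213.0/25 (123 hosts, 126 usable); 192.168.213.128/25 (100 hosts, 126 usable); 192.168.214.0/25 (73 hosts, 126 usable)


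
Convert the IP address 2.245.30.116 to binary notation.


2 = 00000010
245 = 11110101
30 = 00011110
116 = 01110100
Binary: 00000010.11110101.00011110.01110100


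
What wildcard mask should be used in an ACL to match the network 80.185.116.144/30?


Subnet mask: 255.255.255.252
Wildcard = 255.255.255.255 - subnet mask
255 - 255 = 0
255 - 255 = 0
255 - 255 = 0
255 - 252 = 3
Wildcard: 0.0.0.3


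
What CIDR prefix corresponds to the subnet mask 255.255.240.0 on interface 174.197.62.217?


Binary: 11111111.11111111.11110000.00000000
Count leading 1s
Prefix: /20


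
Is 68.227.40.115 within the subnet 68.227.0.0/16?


Subnet network: 68.227.0.0
Test IP AND mask: 68.227.0.0
Yes, 68.227.40.115 is in 68.227.0.0/16


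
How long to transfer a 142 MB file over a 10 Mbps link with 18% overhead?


Effective throughput = 10 * (1 - 18/100) = 8.2 Mbps
File size in Mb = 142 * 8 = 1136 Mb
Time = 1136 / 8.2
Time = 138.5366 seconds


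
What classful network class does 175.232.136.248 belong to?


First octet: 175
Binary: 10101111
10xxxxxx -> Class B (128-191)
Class B, default mask 255.255.0.0 (/16)


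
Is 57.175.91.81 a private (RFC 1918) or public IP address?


RFC 1918 private ranges:
  10.0.0.0/8 (10.0.0.0 - 10.255.255.255)
  172.16.0.0/12 (172.16.0.0 - 172.31.255.255)
  192.168.0.0/16 (192.168.0.0 - 192.168.255.255)
Public (not in any RFC 1918 range)


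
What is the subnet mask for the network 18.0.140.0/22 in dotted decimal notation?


/22 means 22 network bits, 10 host bits
Binary: 11111111111111111111110000000000
Mask: 255.255.252.0


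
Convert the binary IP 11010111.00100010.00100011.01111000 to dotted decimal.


11010111 = 215
00100010 = 34
00100011 = 35
01111000 = 120
IP: 215.34.35.120


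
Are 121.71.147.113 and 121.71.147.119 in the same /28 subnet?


Mask: 255.255.255.240
121.71.147.113 AND mask = 121.71.147.112
121.71.147.119 AND mask = 121.71.147.112
Yes, same subnet (121.71.147.112)


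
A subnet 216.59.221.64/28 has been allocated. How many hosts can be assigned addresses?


Host bits = 32 - 28 = 4
Total addresses = 2^4 = 16
Usable = total - 2 (network and broadcast)
Usable hosts: 14


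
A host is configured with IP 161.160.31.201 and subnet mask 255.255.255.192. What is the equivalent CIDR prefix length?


Binary: 11111111.11111111.11111111.11000000
Count leading 1s
Prefix: /26


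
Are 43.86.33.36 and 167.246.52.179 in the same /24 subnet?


Mask: 255.255.255.0
43.86.33.36 AND mask = 43.86.33.0
167.246.52.179 AND mask = 167.246.52.0
No, different subnets (43.86.33.0 vs 167.246.52.0)


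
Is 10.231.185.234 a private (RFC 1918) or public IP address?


RFC 1918 private ranges:
  10.0.0.0/8 (10.0.0.0 - 10.255.255.255)
  172.16.0.0/12 (172.16.0.0 - 172.31.255.255)
  192.168.0.0/16 (192.168.0.0 - 192.168.255.255)
Private (in 10.0.0.0/8)


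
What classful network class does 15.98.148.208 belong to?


First octet: 15
Binary: 00001111
0xxxxxxx -> Class A (1-126)
Class A, default mask 255.0.0.0 (/8)


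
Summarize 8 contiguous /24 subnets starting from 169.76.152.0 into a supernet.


Original prefix: /24
Number of subnets: 8 = 2^3
New prefix = 24 - 3 = 21
Supernet: 169.76.152.0/21


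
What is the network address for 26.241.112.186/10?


IP:   00011010.11110001.01110000.10111010
Mask: 11111111.11000000.00000000.00000000
AND operation:
Net:  00011010.11000000.00000000.00000000
Network: 26.192.0.0/10


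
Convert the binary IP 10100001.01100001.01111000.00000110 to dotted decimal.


10100001 = 161
01100001 = 97
01111000 = 120
00000110 = 6
IP: 161.97.120.6


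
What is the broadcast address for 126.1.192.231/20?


Network: 126.1.192.0/20
Host bits = 12
Set all host bits to 1:
Broadcast: 126.1.207.255


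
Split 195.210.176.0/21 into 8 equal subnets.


New prefix = 21 + 3 = 24
Each subnet has 256 addresses
  195.210.176.0/24
  195.210.177.0/24
  195.210.178.0/24
  195.210.179.0/24
  195.210.180.0/24
  195.210.181.0/24
  195.210.182.0/24
  195.210.183.0/24
Subnets: 195.210.176.0/24, 195.210.177.0/24, 195.210.178.0/24, 195.210.179.0/24, 195.210.180.0/24, 195.210.181.0/24, 195.210.182.0/24, 195.210.183.0/24


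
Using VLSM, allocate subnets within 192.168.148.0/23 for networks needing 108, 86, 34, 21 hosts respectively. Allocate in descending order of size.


108 hosts -> /25 (126 usable): 192.168.148.0/25
86 hosts -> /25 (126 usable): 192.168.148.128/25
34 hosts -> /26 (62 usable): 192.168.149.0/26
21 hosts -> /27 (30 usable): 192.168.149.64/27
Allocation: 192.168.148.0/25 (108 hosts, 126 usable); 192.168.148.128/25 (86 hosts, 126 usable); 192.168.149.0/26 (34 hosts, 62 usable); 192.168.149.64/27 (21 hosts, 30 usable)


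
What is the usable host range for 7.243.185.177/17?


Network: 7.243.128.0
Broadcast: 7.243.255.255
First usable = network + 1
Last usable = broadcast - 1
Range: 7.243.128.1 to 7.243.255.254


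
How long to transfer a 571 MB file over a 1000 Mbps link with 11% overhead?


Effective throughput = 1000 * (1 - 11/100) = 890 Mbps
File size in Mb = 571 * 8 = 4568 Mb
Time = 4568 / 890
Time = 5.1326 seconds


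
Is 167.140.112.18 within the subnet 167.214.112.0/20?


Subnet network: 167.214.112.0
Test IP AND mask: 167.140.112.0
No, 167.140.112.18 is not in 167.214.112.0/20


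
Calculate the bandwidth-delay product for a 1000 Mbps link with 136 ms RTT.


BDP = bandwidth * RTT
= 1000 Mbps * 136 ms
= 1000 * 1e6 * 136 / 1000 bits
= 136000000 bits
= 17000000 bytes
= 16601.5625 KB
BDP = 136000000 bits (17000000 bytes)


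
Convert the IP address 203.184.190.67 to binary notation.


203 = 11001011
184 = 10111000
190 = 10111110
67 = 01000011
Binary: 11001011.10111000.10111110.01000011


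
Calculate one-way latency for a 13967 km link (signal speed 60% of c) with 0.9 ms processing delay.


Speed = 0.6 * 3e5 km/s = 180000 km/s
Propagation delay = 13967 / 180000 = 0.0776 s = 77.5944 ms
Processing delay = 0.9 ms
Total one-way latency = 78.4944 ms


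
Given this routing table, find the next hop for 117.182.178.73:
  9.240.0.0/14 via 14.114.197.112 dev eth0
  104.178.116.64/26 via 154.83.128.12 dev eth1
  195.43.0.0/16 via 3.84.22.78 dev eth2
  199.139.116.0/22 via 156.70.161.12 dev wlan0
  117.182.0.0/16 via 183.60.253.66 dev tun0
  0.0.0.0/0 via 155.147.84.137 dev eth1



Longest prefix match for 117.182.178.73:
  /14 9.240.0.0: no
  /26 104.178.116.64: no
  /16 195.43.0.0: no
  /22 199.139.116.0: no
  /16 117.182.0.0: MATCH
  /0 0.0.0.0: MATCH
Selected: next-hop 183.60.253.66 via tun0 (matched /16)


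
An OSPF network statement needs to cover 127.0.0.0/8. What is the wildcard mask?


Subnet mask: 255.0.0.0
Wildcard = 255.255.255.255 - subnet mask
255 - 255 = 0
255 - 0 = 255
255 - 0 = 255
255 - 0 = 255
Wildcard: 0.255.255.255


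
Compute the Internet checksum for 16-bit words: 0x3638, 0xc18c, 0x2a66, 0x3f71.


Sum all words (with carry folding):
+ 0x3638 = 0x3638
+ 0xc18c = 0xf7c4
+ 0x2a66 = 0x222b
+ 0x3f71 = 0x619c
One's complement: ~0x619c
Checksum = 0x9e63


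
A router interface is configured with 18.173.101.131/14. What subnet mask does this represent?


/14 means 14 network bits, 18 host bits
Binary: 11111111111111000000000000000000
Mask: 255.252.0.0


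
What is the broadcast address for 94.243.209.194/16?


Network: 94.243.0.0/16
Host bits = 16
Set all host bits to 1:
Broadcast: 94.243.255.255


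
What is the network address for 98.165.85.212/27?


IP:   01100010.10100101.01010101.11010100
Mask: 11111111.11111111.11111111.11100000
AND operation:
Net:  01100010.10100101.01010101.11000000
Network: 98.165.85.192/27


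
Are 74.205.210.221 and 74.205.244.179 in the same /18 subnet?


Mask: 255.255.192.0
74.205.210.221 AND mask = 74.205.192.0
74.205.244.179 AND mask = 74.205.192.0
Yes, same subnet (74.205.192.0)


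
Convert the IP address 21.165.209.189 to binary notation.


21 = 00010101
165 = 10100101
209 = 11010001
189 = 10111101
Binary: 00010101.10100101.11010001.10111101


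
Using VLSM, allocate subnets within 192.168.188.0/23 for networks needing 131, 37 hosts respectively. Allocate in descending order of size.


131 hosts -> /24 (254 usable): 192.168.188.0/24
37 hosts -> /26 (62 usable): 192.168.189.0/26
Allocation: 192.168.188.0/24 (131 hosts, 254 usable); 192.168.189.0/26 (37 hosts, 62 usable)


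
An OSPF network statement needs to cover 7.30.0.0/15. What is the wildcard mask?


Subnet mask: 255.254.0.0
Wildcard = 255.255.255.255 - subnet mask
255 - 255 = 0
255 - 254 = 1
255 - 0 = 255
255 - 0 = 255
Wildcard: 0.1.255.255


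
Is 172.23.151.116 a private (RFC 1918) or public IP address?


RFC 1918 private ranges:
  10.0.0.0/8 (10.0.0.0 - 10.255.255.255)
  172.16.0.0/12 (172.16.0.0 - 172.31.255.255)
  192.168.0.0/16 (192.168.0.0 - 192.168.255.255)
Private (in 172.16.0.0/12)


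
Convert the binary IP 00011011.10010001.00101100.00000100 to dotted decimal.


00011011 = 27
10010001 = 145
00101100 = 44
00000100 = 4
IP: 27.145.44.4


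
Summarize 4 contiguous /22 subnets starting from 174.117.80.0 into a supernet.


Original prefix: /22
Number of subnets: 4 = 2^2
New prefix = 22 - 2 = 20
Supernet: 174.117.80.0/20


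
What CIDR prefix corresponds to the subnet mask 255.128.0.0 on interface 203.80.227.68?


Binary: 11111111.10000000.00000000.00000000
Count leading 1s
Prefix: /9


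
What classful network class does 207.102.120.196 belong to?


First octet: 207
Binary: 11001111
110xxxxx -> Class C (192-223)
Class C, default mask 255.255.255.0 (/24)


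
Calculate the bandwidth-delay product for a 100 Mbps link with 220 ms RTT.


BDP = bandwidth * RTT
= 100 Mbps * 220 ms
= 100 * 1e6 * 220 / 1000 bits
= 22000000 bits
= 2750000 bytes
= 2685.5469 KB
BDP = 22000000 bits (2750000 bytes)


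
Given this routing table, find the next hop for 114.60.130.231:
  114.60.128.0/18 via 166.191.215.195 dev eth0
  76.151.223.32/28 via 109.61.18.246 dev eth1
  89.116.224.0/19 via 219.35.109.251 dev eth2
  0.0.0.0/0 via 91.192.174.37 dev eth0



Longest prefix match for 114.60.130.231:
  /18 114.60.128.0: MATCH
  /28 76.151.223.32: no
  /19 89.116.224.0: no
  /0 0.0.0.0: MATCH
Selected: next-hop 166.191.215.195 via eth0 (matched /18)


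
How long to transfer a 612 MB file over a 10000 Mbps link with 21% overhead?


Effective throughput = 10000 * (1 - 21/100) = 7900 Mbps
File size in Mb = 612 * 8 = 4896 Mb
Time = 4896 / 7900
Time = 0.6197 seconds


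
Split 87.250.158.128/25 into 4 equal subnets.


New prefix = 25 + 2 = 27
Each subnet has 32 addresses
  87.250.158.128/27
  87.250.158.160/27
  87.250.158.192/27
  87.250.158.224/27
Subnets: 87.250.158.128/27, 87.250.158.160/27, 87.250.158.192/27, 87.250.158.224/27


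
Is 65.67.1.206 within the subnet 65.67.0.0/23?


Subnet network: 65.67.0.0
Test IP AND mask: 65.67.0.0
Yes, 65.67.1.206 is in 65.67.0.0/23


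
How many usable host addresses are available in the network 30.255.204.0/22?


Host bits = 32 - 22 = 10
Total addresses = 2^10 = 1024
Usable = total - 2 (network and broadcast)
Usable hosts: 1022


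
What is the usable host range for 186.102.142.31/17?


Network: 186.102.128.0
Broadcast: 186.102.255.255
First usable = network + 1
Last usable = broadcast - 1
Range: 186.102.128.1 to 186.102.255.254


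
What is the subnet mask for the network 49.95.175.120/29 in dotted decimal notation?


/29 means 29 network bits, 3 host bits
Binary: 11111111111111111111111111111000
Mask: 255.255.255.248


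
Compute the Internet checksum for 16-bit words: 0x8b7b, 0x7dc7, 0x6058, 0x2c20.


Sum all words (with carry folding):
+ 0x8b7b = 0x8b7b
+ 0x7dc7 = 0x0943
+ 0x6058 = 0x699b
+ 0x2c20 = 0x95bb
One's complement: ~0x95bb
Checksum = 0x6a44


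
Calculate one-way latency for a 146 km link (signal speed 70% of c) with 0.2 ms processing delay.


Speed = 0.7 * 3e5 km/s = 210000 km/s
Propagation delay = 146 / 210000 = 0.0007 s = 0.6952 ms
Processing delay = 0.2 ms
Total one-way latency = 0.8952 ms


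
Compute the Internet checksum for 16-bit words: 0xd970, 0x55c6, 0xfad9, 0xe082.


Sum all words (with carry folding):
+ 0xd970 = 0xd970
+ 0x55c6 = 0x2f37
+ 0xfad9 = 0x2a11
+ 0xe082 = 0x0a94
One's complement: ~0x0a94
Checksum = 0xf56b


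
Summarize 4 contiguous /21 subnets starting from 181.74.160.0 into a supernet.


Original prefix: /21
Number of subnets: 4 = 2^2
New prefix = 21 - 2 = 19
Supernet: 181.74.160.0/19


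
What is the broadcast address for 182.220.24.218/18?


Network: 182.220.0.0/18
Host bits = 14
Set all host bits to 1:
Broadcast: 182.220.63.255


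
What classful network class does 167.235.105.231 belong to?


First octet: 167
Binary: 10100111
10xxxxxx -> Class B (128-191)
Class B, default mask 255.255.0.0 (/16)


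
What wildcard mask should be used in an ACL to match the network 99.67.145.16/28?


Subnet mask: 255.255.255.240
Wildcard = 255.255.255.255 - subnet mask
255 - 255 = 0
255 - 255 = 0
255 - 255 = 0
255 - 240 = 15
Wildcard: 0.0.0.15


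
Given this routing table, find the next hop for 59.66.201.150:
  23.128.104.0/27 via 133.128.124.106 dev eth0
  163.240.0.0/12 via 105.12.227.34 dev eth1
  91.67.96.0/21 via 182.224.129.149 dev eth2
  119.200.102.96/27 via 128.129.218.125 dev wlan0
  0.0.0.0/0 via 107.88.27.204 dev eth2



Longest prefix match for 59.66.201.150:
  /27 23.128.104.0: no
  /12 163.240.0.0: no
  /21 91.67.96.0: no
  /27 119.200.102.96: no
  /0 0.0.0.0: MATCH
Selected: next-hop 107.88.27.204 via eth2 (matched /0)


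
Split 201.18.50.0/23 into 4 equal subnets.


New prefix = 23 + 2 = 25
Each subnet has 128 addresses
  201.18.50.0/25
  201.18.50.128/25
  201.18.51.0/25
  201.18.51.128/25
Subnets: 201.18.50.0/25, 201.18.50.128/25, 201.18.51.0/25, 201.18.51.128/25


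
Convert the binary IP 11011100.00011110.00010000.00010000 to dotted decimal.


11011100 = 220
00011110 = 30
00010000 = 16
00010000 = 16
IP: 220.30.16.16


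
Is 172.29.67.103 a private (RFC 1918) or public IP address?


RFC 1918 private ranges:
  10.0.0.0/8 (10.0.0.0 - 10.255.255.255)
  172.16.0.0/12 (172.16.0.0 - 172.31.255.255)
  192.168.0.0/16 (192.168.0.0 - 192.168.255.255)
Private (in 172.16.0.0/12)


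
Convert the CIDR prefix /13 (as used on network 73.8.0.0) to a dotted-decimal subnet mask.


/13 means 13 network bits, 19 host bits
Binary: 11111111111110000000000000000000
Mask: 255.248.0.0


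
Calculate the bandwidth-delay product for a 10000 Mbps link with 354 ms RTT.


BDP = bandwidth * RTT
= 10000 Mbps * 354 ms
= 10000 * 1e6 * 354 / 1000 bits
= 3540000000 bits
= 442500000 bytes
= 432128.9062 KB
BDP = 3540000000 bits (442500000 bytes)


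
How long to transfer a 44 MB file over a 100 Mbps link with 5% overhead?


Effective throughput = 100 * (1 - 5/100) = 95 Mbps
File size in Mb = 44 * 8 = 352 Mb
Time = 352 / 95
Time = 3.7053 seconds


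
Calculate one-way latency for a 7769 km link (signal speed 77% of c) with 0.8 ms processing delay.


Speed = 0.77 * 3e5 km/s = 231000 km/s
Propagation delay = 7769 / 231000 = 0.0336 s = 33.632 ms
Processing delay = 0.8 ms
Total one-way latency = 34.432 ms


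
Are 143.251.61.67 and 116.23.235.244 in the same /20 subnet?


Mask: 255.255.240.0
143.251.61.67 AND mask = 143.251.48.0
116.23.235.244 AND mask = 116.23.224.0
No, different subnets (143.251.48.0 vs 116.23.224.0)


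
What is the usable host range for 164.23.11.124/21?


Network: 164.23.8.0
Broadcast: 164.23.15.255
First usable = network + 1
Last usable = broadcast - 1
Range: 164.23.8.1 to 164.23.15.254


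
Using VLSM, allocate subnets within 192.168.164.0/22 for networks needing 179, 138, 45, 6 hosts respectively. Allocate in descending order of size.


179 hosts -> /24 (254 usable): 192.168.164.0/24
138 hosts -> /24 (254 usable): 192.168.165.0/24
45 hosts -> /26 (62 usable): 192.168.166.0/26
6 hosts -> /29 (6 usable): 192.168.166.64/29
Allocation: 192.168.164.0/24 (179 hosts, 254 usable); 192.168.165.0/24 (138 hosts, 254 usable); 192.168.166.0/26 (45 hosts, 62 usable); 192.168.166.64/29 (6 hosts, 6 usable)


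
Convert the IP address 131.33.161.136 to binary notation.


131 = 10000011
33 = 00100001
161 = 10100001
136 = 10001000
Binary: 10000011.00100001.10100001.10001000


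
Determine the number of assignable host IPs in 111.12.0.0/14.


Host bits = 32 - 14 = 18
Total addresses = 2^18 = 262144
Usable = total - 2 (network and broadcast)
Usable hosts: 262142


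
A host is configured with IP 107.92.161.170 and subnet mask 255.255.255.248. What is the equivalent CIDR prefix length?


Binary: 11111111.11111111.11111111.11111000
Count leading 1s
Prefix: /29


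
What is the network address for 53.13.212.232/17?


IP:   00110101.00001101.11010100.11101000
Mask: 11111111.11111111.10000000.00000000
AND operation:
Net:  00110101.00001101.10000000.00000000
Network: 53.13.128.0/17


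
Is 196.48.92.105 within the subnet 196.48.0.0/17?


Subnet network: 196.48.0.0
Test IP AND mask: 196.48.0.0
Yes, 196.48.92.105 is in 196.48.0.0/17


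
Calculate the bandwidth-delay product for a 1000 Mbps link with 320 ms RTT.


BDP = bandwidth * RTT
= 1000 Mbps * 320 ms
= 1000 * 1e6 * 320 / 1000 bits
= 320000000 bits
= 40000000 bytes
= 39062.5 KB
BDP = 320000000 bits (40000000 bytes)


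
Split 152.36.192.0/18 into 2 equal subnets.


New prefix = 18 + 1 = 19
Each subnet has 8192 addresses
  152.36.192.0/19
  152.36.224.0/19
Subnets: 152.36.192.0/19, 152.36.224.0/19


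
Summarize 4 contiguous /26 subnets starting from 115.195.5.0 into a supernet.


Original prefix: /26
Number of subnets: 4 = 2^2
New prefix = 26 - 2 = 24
Supernet: 115.195.5.0/24


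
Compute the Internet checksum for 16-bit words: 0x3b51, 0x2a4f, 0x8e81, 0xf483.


Sum all words (with carry folding):
+ 0x3b51 = 0x3b51
+ 0x2a4f = 0x65a0
+ 0x8e81 = 0xf421
+ 0xf483 = 0xe8a5
One's complement: ~0xe8a5
Checksum = 0x175a


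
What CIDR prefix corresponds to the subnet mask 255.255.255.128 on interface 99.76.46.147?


Binary: 11111111.11111111.11111111.10000000
Count leading 1s
Prefix: /25


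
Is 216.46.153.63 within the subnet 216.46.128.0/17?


Subnet network: 216.46.128.0
Test IP AND mask: 216.46.128.0
Yes, 216.46.153.63 is in 216.46.128.0/17


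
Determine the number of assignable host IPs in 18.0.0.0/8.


Host bits = 32 - 8 = 24
Total addresses = 2^24 = 16777216
Usable = total - 2 (network and broadcast)
Usable hosts: 16777214


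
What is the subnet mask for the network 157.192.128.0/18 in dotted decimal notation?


/18 means 18 network bits, 14 host bits
Binary: 11111111111111111100000000000000
Mask: 255.255.192.0


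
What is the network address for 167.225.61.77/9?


IP:   10100111.11100001.00111101.01001101
Mask: 11111111.10000000.00000000.00000000
AND operation:
Net:  10100111.10000000.00000000.00000000
Network: 167.128.0.0/9


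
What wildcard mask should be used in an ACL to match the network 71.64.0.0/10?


Subnet mask: 255.192.0.0
Wildcard = 255.255.255.255 - subnet mask
255 - 255 = 0
255 - 192 = 63
255 - 0 = 255
255 - 0 = 255
Wildcard: 0.63.255.255


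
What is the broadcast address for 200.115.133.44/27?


Network: 200.115.133.32/27
Host bits = 5
Set all host bits to 1:
Broadcast: 200.115.133.63


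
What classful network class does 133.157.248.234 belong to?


First octet: 133
Binary: 10000101
10xxxxxx -> Class B (128-191)
Class B, default mask 255.255.0.0 (/16)


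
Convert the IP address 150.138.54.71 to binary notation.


150 = 10010110
138 = 10001010
54 = 00110110
71 = 01000111
Binary: 10010110.10001010.00110110.01000111


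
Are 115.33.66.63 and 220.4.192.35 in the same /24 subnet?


Mask: 255.255.255.0
115.33.66.63 AND mask = 115.33.66.0
220.4.192.35 AND mask = 220.4.192.0
No, different subnets (115.33.66.0 vs 220.4.192.0)


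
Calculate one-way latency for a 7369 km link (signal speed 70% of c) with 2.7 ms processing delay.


Speed = 0.7 * 3e5 km/s = 210000 km/s
Propagation delay = 7369 / 210000 = 0.0351 s = 35.0905 ms
Processing delay = 2.7 ms
Total one-way latency = 37.7905 ms


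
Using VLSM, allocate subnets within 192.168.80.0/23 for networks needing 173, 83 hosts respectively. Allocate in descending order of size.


173 hosts -> /24 (254 usable): 192.168.80.0/24
83 hosts -> /25 (126 usable): 192.168.81.0/25
Allocation: 192.168.80.0/24 (173 hosts, 254 usable); 192.168.81.0/25 (83 hosts, 126 usable)


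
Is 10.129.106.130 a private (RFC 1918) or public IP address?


RFC 1918 private ranges:
  10.0.0.0/8 (10.0.0.0 - 10.255.255.255)
  172.16.0.0/12 (172.16.0.0 - 172.31.255.255)
  192.168.0.0/16 (192.168.0.0 - 192.168.255.255)
Private (in 10.0.0.0/8)


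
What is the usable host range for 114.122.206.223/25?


Network: 114.122.206.128
Broadcast: 114.122.206.255
First usable = network + 1
Last usable = broadcast - 1
Range: 114.122.206.129 to 114.122.206.254


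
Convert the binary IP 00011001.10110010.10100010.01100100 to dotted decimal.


00011001 = 25
10110010 = 178
10100010 = 162
01100100 = 100
IP: 25.178.162.100


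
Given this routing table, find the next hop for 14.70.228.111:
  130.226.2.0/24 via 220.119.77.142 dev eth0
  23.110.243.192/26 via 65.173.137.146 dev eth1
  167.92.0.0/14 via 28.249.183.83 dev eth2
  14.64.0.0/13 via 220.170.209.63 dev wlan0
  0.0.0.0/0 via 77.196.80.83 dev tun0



Longest prefix match for 14.70.228.111:
  /24 130.226.2.0: no
  /26 23.110.243.192: no
  /14 167.92.0.0: no
  /13 14.64.0.0: MATCH
  /0 0.0.0.0: MATCH
Selected: next-hop 220.170.209.63 via wlan0 (matched /13)


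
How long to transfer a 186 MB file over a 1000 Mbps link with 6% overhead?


Effective throughput = 1000 * (1 - 6/100) = 940 Mbps
File size in Mb = 186 * 8 = 1488 Mb
Time = 1488 / 940
Time = 1.583 seconds


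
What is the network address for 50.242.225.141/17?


IP:   00110010.11110010.11100001.10001101
Mask: 11111111.11111111.10000000.00000000
AND operation:
Net:  00110010.11110010.10000000.00000000
Network: 50.242.128.0/17


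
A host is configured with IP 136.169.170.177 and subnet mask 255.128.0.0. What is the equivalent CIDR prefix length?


Binary: 11111111.10000000.00000000.00000000
Count leading 1s
Prefix: /9


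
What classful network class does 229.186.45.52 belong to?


First octet: 229
Binary: 11100101
1110xxxx -> Class D (224-239)
Class D (multicast), default mask N/A


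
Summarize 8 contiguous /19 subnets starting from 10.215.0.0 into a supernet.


Original prefix: /19
Number of subnets: 8 = 2^3
New prefix = 19 - 3 = 16
Supernet: 10.215.0.0/16


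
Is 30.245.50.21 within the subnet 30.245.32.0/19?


Subnet network: 30.245.32.0
Test IP AND mask: 30.245.32.0
Yes, 30.245.50.21 is in 30.245.32.0/19


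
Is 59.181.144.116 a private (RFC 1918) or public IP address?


RFC 1918 private ranges:
  10.0.0.0/8 (10.0.0.0 - 10.255.255.255)
  172.16.0.0/12 (172.16.0.0 - 172.31.255.255)
  192.168.0.0/16 (192.168.0.0 - 192.168.255.255)
Public (not in any RFC 1918 range)


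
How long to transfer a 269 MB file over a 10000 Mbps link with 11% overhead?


Effective throughput = 10000 * (1 - 11/100) = 8900 Mbps
File size in Mb = 269 * 8 = 2152 Mb
Time = 2152 / 8900
Time = 0.2418 seconds


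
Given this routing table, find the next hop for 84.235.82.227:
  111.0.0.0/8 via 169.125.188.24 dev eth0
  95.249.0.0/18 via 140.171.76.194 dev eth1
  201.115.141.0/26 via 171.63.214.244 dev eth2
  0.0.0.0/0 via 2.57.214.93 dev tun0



Longest prefix match for 84.235.82.227:
  /8 111.0.0.0: no
  /18 95.249.0.0: no
  /26 201.115.141.0: no
  /0 0.0.0.0: MATCH
Selected: next-hop 2.57.214.93 via tun0 (matched /0)


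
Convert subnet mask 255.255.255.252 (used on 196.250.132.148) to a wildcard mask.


Subnet mask: 255.255.255.252
Wildcard = 255.255.255.255 - subnet mask
255 - 255 = 0
255 - 255 = 0
255 - 255 = 0
255 - 252 = 3
Wildcard: 0.0.0.3


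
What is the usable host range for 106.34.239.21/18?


Network: 106.34.192.0
Broadcast: 106.34.255.255
First usable = network + 1
Last usable = broadcast - 1
Range: 106.34.192.1 to 106.34.255.254


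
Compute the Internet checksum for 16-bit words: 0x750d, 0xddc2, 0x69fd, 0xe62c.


Sum all words (with carry folding):
+ 0x750d = 0x750d
+ 0xddc2 = 0x52d0
+ 0x69fd = 0xbccd
+ 0xe62c = 0xa2fa
One's complement: ~0xa2fa
Checksum = 0x5d05


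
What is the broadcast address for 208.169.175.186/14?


Network: 208.168.0.0/14
Host bits = 18
Set all host bits to 1:
Broadcast: 208.171.255.255


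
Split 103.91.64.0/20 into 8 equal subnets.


New prefix = 20 + 3 = 23
Each subnet has 512 addresses
  103.91.64.0/23
  103.91.66.0/23
  103.91.68.0/23
  103.91.70.0/23
  103.91.72.0/23
  103.91.74.0/23
  103.91.76.0/23
  103.91.78.0/23
Subnets: 103.91.64.0/23, 103.91.66.0/23, 103.91.68.0/23, 103.91.70.0/23, 103.91.72.0/23, 103.91.74.0/23, 103.91.76.0/23, 103.91.78.0/23


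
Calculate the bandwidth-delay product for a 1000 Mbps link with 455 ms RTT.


BDP = bandwidth * RTT
= 1000 Mbps * 455 ms
= 1000 * 1e6 * 455 / 1000 bits
= 455000000 bits
= 56875000 bytes
= 55541.9922 KB
BDP = 455000000 bits (56875000 bytes)


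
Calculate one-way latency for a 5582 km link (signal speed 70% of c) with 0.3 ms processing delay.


Speed = 0.7 * 3e5 km/s = 210000 km/s
Propagation delay = 5582 / 210000 = 0.0266 s = 26.581 ms
Processing delay = 0.3 ms
Total one-way latency = 26.881 ms


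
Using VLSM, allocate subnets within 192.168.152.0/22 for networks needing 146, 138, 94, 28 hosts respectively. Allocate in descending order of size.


146 hosts -> /24 (254 usable): 192.168.152.0/24
138 hosts -> /24 (254 usable): 192.168.153.0/24
94 hosts -> /25 (126 usable): 192.168.154.0/25
28 hosts -> /27 (30 usable): 192.168.154.128/27
Allocation: 192.168.152.0/24 (146 hosts, 254 usable); 192.168.153.0/24 (138 hosts, 254 usable); 192.168.154.0/25 (94 hosts, 126 usable); 192.168.154.128/27 (28 hosts, 30 usable)


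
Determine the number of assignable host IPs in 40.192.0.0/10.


Host bits = 32 - 10 = 22
Total addresses = 2^22 = 4194304
Usable = total - 2 (network and broadcast)
Usable hosts: 4194302


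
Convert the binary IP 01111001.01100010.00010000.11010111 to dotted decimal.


01111001 = 121
01100010 = 98
00010000 = 16
11010111 = 215
IP: 121.98.16.215


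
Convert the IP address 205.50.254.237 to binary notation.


205 = 11001101
50 = 00110010
254 = 11111110
237 = 11101101
Binary: 11001101.00110010.11111110.11101101


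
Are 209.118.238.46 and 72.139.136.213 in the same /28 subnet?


Mask: 255.255.255.240
209.118.238.46 AND mask = 209.118.238.32
72.139.136.213 AND mask = 72.139.136.208
No, different subnets (209.118.238.32 vs 72.139.136.208)


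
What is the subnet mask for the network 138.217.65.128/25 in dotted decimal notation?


/25 means 25 network bits, 7 host bits
Binary: 11111111111111111111111110000000
Mask: 255.255.255.128


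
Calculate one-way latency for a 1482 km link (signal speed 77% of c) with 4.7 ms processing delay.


Speed = 0.77 * 3e5 km/s = 231000 km/s
Propagation delay = 1482 / 231000 = 0.0064 s = 6.4156 ms
Processing delay = 4.7 ms
Total one-way latency = 11.1156 ms


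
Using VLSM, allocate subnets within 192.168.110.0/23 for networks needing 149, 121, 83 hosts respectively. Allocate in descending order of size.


149 hosts -> /24 (254 usable): 192.168.110.0/24
121 hosts -> /25 (126 usable): 192.168.111.0/25
83 hosts -> /25 (126 usable): 192.168.111.128/25
Allocation: 192.168.110.0/24 (149 hosts, 254 usable); 192.168.111.0/25 (121 hosts, 126 usable); 192.168.111.128/25 (83 hosts, 126 usable)


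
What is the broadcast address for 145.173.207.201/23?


Network: 145.173.206.0/23
Host bits = 9
Set all host bits to 1:
Broadcast: 145.173.207.255


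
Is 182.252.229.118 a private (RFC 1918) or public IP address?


RFC 1918 private ranges:
  10.0.0.0/8 (10.0.0.0 - 10.255.255.255)
  172.16.0.0/12 (172.16.0.0 - 172.31.255.255)
  192.168.0.0/16 (192.168.0.0 - 192.168.255.255)
Public (not in any RFC 1918 range)


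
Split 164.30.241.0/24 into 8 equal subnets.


New prefix = 24 + 3 = 27
Each subnet has 32 addresses
  164.30.241.0/27
  164.30.241.32/27
  164.30.241.64/27
  164.30.241.96/27
  164.30.241.128/27
  164.30.241.160/27
  164.30.241.192/27
  164.30.241.224/27
Subnets: 164.30.241.0/27, 164.30.241.32/27, 164.30.241.64/27, 164.30.241.96/27, 164.30.241.128/27, 164.30.241.160/27, 164.30.241.192/27, 164.30.241.224/27


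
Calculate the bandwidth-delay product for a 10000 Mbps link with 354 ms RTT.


BDP = bandwidth * RTT
= 10000 Mbps * 354 ms
= 10000 * 1e6 * 354 / 1000 bits
= 3540000000 bits
= 442500000 bytes
= 432128.9062 KB
BDP = 3540000000 bits (442500000 bytes)


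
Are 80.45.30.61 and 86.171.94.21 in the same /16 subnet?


Mask: 255.255.0.0
80.45.30.61 AND mask = 80.45.0.0
86.171.94.21 AND mask = 86.171.0.0
No, different subnets (80.45.0.0 vs 86.171.0.0)


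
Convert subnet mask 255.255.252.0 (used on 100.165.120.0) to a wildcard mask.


Subnet mask: 255.255.252.0
Wildcard = 255.255.255.255 - subnet mask
255 - 255 = 0
255 - 255 = 0
255 - 252 = 3
255 - 0 = 255
Wildcard: 0.0.3.255


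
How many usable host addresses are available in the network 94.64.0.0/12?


Host bits = 32 - 12 = 20
Total addresses = 2^20 = 1048576
Usable = total - 2 (network and broadcast)
Usable hosts: 1048574


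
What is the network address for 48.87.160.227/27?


IP:   00110000.01010111.10100000.11100011
Mask: 11111111.11111111.11111111.11100000
AND operation:
Net:  00110000.01010111.10100000.11100000
Network: 48.87.160.224/27


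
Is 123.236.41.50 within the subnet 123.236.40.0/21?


Subnet network: 123.236.40.0
Test IP AND mask: 123.236.40.0
Yes, 123.236.41.50 is in 123.236.40.0/21


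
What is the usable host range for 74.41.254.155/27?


Network: 74.41.254.128
Broadcast: 74.41.254.159
First usable = network + 1
Last usable = broadcast - 1
Range: 74.41.254.129 to 74.41.254.158


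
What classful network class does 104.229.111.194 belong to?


First octet: 104
Binary: 01101000
0xxxxxxx -> Class A (1-126)
Class A, default mask 255.0.0.0 (/8)


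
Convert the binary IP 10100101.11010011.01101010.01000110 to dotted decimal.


10100101 = 165
11010011 = 211
01101010 = 106
01000110 = 70
IP: 165.211.106.70


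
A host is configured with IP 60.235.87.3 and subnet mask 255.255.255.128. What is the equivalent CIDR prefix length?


Binary: 11111111.11111111.11111111.10000000
Count leading 1s
Prefix: /25


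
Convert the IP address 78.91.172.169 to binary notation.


78 = 01001110
91 = 01011011
172 = 10101100
169 = 10101001
Binary: 01001110.01011011.10101100.10101001


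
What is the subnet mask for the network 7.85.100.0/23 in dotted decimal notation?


/23 means 23 network bits, 9 host bits
Binary: 11111111111111111111111000000000
Mask: 255.255.254.0


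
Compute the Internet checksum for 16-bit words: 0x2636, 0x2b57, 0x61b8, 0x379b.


Sum all words (with carry folding):
+ 0x2636 = 0x2636
+ 0x2b57 = 0x518d
+ 0x61b8 = 0xb345
+ 0x379b = 0xeae0
One's complement: ~0xeae0
Checksum = 0x151f


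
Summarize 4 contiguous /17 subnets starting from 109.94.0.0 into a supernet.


Original prefix: /17
Number of subnets: 4 = 2^2
New prefix = 17 - 2 = 15
Supernet: 109.94.0.0/15


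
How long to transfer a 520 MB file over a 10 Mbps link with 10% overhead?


Effective throughput = 10 * (1 - 10/100) = 9 Mbps
File size in Mb = 520 * 8 = 4160 Mb
Time = 4160 / 9
Time = 462.2222 seconds


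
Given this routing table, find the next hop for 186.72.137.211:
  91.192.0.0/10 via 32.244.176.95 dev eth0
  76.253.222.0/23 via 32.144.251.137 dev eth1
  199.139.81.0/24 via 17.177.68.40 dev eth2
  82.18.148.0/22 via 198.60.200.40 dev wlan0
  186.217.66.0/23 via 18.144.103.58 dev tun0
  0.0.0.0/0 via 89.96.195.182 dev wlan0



Longest prefix match for 186.72.137.211:
  /10 91.192.0.0: no
  /23 76.253.222.0: no
  /24 199.139.81.0: no
  /22 82.18.148.0: no
  /23 186.217.66.0: no
  /0 0.0.0.0: MATCH
Selected: next-hop 89.96.195.182 via wlan0 (matched /0)


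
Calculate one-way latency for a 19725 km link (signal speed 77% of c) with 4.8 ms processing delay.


Speed = 0.77 * 3e5 km/s = 231000 km/s
Propagation delay = 19725 / 231000 = 0.0854 s = 85.3896 ms
Processing delay = 4.8 ms
Total one-way latency = 90.1896 ms
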